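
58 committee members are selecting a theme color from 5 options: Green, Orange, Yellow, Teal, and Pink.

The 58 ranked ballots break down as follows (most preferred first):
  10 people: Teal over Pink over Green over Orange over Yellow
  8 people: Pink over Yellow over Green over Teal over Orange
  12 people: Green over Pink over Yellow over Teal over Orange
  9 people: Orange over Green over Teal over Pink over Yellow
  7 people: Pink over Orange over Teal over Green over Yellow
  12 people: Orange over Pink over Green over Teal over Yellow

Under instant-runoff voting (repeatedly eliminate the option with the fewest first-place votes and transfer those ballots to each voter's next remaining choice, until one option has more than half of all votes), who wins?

Pink

Round 1: Green 12, Orange 21, Yellow 0, Teal 10, Pink 15. Yellow eliminated.
Round 2: Green 12, Orange 21, Teal 10, Pink 15. Teal eliminated.
Round 3: Green 12, Orange 21, Pink 25. Green eliminated.
Round 4: Orange 21, Pink 37. Pink has a majority (≥30).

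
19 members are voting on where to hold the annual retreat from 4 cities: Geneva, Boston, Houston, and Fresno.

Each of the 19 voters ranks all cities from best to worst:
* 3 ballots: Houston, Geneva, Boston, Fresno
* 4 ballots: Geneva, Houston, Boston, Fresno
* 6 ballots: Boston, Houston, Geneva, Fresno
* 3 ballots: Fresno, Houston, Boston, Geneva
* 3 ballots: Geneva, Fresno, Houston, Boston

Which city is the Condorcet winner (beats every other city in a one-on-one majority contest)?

Houston vs Geneva: 12–7
Houston vs Boston: 13–6
Houston vs Fresno: 13–6
Houston beats every other city.

Houston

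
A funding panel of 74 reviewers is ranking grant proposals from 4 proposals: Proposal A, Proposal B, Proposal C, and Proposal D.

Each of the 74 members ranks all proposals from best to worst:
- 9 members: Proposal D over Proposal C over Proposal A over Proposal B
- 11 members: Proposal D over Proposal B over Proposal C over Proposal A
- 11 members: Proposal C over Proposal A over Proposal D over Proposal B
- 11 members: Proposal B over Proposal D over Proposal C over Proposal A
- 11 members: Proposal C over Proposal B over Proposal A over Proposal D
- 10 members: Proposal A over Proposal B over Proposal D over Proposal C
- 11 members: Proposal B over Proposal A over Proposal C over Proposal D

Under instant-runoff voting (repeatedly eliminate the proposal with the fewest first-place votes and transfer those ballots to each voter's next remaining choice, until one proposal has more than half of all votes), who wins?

Round 1: Proposal A 10, Proposal B 22, Proposal C 22, Proposal D 20. Proposal A eliminated.
Round 2: Proposal B 32, Proposal C 22, Proposal D 20. Proposal D eliminated.
Round 3: Proposal B 43, Proposal C 31. Proposal B has a majority (≥38).

Proposal B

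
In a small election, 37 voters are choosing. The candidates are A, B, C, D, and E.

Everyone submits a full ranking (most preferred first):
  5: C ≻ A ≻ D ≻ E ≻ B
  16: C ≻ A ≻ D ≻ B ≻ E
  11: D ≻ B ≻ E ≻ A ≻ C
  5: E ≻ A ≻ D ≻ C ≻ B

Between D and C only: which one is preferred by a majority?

C

D is ranked above C on 16 ballots; C above D on 21.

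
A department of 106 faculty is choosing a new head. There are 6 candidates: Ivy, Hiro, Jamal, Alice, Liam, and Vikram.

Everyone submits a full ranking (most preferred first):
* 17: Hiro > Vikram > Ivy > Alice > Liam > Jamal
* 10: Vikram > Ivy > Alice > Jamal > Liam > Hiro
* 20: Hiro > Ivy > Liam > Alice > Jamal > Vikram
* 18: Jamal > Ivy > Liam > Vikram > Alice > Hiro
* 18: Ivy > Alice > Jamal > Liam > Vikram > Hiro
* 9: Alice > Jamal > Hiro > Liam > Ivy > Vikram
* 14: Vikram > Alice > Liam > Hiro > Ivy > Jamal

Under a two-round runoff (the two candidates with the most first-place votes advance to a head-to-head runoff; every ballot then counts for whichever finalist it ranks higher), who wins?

Vikram

Round 1 first-place votes: Ivy 18, Hiro 37, Jamal 18, Alice 9, Liam 0, Vikram 24. Hiro and Vikram advance.
Runoff: Hiro is ranked above Vikram on 46 ballots, Vikram above Hiro on 60.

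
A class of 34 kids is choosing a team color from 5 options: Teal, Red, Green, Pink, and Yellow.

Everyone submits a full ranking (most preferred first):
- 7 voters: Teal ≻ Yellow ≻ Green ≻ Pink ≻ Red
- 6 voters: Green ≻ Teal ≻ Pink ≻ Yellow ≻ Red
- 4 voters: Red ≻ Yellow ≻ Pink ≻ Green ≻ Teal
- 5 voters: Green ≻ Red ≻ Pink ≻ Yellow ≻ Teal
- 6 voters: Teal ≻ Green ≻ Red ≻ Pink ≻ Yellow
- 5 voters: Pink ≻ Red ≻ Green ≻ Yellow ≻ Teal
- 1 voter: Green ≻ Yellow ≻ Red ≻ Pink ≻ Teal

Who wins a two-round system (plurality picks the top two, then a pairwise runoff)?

Green

Round 1 first-place votes: Teal 13, Red 4, Green 12, Pink 5, Yellow 0. Teal and Green advance.
Runoff: Teal is ranked above Green on 13 ballots, Green above Teal on 21.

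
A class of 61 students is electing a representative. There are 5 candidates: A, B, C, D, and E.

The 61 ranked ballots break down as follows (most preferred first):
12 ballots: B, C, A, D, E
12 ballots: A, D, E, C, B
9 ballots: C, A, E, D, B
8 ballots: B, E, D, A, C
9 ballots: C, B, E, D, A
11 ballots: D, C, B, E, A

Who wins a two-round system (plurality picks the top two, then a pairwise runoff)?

C

Round 1 first-place votes: A 12, B 20, C 18, D 11, E 0. B and C advance.
Runoff: B is ranked above C on 20 ballots, C above B on 41.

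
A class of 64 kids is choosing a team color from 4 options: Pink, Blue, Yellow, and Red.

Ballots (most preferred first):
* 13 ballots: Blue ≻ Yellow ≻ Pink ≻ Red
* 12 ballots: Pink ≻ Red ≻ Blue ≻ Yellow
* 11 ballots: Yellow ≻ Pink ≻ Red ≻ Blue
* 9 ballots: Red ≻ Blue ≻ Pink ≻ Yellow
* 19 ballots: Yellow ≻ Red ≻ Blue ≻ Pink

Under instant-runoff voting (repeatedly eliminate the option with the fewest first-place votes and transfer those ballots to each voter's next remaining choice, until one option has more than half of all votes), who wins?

Round 1: Pink 12, Blue 13, Yellow 30, Red 9. Red eliminated.
Round 2: Pink 12, Blue 22, Yellow 30. Pink eliminated.
Round 3: Blue 34, Yellow 30. Blue has a majority (≥33).

Blue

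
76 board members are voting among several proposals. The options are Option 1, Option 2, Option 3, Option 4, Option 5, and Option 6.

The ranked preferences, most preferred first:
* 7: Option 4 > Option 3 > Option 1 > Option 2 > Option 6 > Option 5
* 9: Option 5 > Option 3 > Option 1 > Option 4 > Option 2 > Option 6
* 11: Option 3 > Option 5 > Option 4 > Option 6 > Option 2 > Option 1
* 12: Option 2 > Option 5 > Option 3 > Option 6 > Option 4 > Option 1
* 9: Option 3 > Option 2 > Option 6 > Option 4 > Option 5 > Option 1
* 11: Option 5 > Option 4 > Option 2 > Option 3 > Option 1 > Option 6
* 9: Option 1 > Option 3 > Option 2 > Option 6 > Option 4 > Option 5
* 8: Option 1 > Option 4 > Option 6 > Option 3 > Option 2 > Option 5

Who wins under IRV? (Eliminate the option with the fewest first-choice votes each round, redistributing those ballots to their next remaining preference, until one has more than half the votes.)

Option 3

Round 1: Option 1 17, Option 2 12, Option 3 20, Option 4 7, Option 5 20, Option 6 0. Option 6 eliminated.
Round 2: Option 1 17, Option 2 12, Option 3 20, Option 4 7, Option 5 20. Option 4 eliminated.
Round 3: Option 1 17, Option 2 12, Option 3 27, Option 5 20. Option 2 eliminated.
Round 4: Option 1 17, Option 3 27, Option 5 32. Option 1 eliminated.
Round 5: Option 3 44, Option 5 32. Option 3 has a majority (≥39).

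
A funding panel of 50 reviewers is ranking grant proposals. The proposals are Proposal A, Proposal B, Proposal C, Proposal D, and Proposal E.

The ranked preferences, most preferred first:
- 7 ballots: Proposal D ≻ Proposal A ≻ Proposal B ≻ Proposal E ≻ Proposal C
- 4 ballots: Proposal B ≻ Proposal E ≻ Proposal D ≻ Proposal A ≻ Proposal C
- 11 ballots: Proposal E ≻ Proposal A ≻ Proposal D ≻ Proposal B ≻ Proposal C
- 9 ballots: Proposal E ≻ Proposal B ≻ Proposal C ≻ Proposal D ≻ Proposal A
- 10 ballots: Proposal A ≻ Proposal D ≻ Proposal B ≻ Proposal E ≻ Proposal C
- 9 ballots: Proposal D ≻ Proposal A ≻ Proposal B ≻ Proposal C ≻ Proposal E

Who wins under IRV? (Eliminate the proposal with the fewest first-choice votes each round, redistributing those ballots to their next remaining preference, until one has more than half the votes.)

Proposal D

Round 1: Proposal A 10, Proposal B 4, Proposal C 0, Proposal D 16, Proposal E 20. Proposal C eliminated.
Round 2: Proposal A 10, Proposal B 4, Proposal D 16, Proposal E 20. Proposal B eliminated.
Round 3: Proposal A 10, Proposal D 16, Proposal E 24. Proposal A eliminated.
Round 4: Proposal D 26, Proposal E 24. Proposal D has a majority (≥26).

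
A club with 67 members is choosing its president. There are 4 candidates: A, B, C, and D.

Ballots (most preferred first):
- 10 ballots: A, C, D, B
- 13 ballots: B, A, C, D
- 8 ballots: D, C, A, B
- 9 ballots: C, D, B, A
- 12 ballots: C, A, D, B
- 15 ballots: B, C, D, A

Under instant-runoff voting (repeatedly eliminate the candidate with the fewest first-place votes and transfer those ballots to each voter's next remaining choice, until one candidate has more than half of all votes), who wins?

C

Round 1: A 10, B 28, C 21, D 8. D eliminated.
Round 2: A 10, B 28, C 29. A eliminated.
Round 3: B 28, C 39. C has a majority (≥34).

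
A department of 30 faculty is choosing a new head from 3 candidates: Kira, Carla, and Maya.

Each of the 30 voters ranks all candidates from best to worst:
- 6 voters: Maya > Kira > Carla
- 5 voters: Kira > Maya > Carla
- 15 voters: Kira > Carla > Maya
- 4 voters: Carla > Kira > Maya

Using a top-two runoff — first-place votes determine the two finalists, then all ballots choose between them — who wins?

Kira

Round 1 first-place votes: Kira 20, Carla 4, Maya 6. Kira and Maya advance.
Runoff: Kira is ranked above Maya on 24 ballots, Maya above Kira on 6.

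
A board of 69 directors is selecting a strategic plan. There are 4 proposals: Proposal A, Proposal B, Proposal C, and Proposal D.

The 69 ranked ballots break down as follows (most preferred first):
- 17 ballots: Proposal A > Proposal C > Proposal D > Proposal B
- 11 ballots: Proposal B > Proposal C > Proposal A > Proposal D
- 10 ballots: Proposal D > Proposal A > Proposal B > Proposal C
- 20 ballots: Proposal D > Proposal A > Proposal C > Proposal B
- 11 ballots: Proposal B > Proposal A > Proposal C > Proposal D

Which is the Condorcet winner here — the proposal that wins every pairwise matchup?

Proposal A

Proposal A vs Proposal B: 47–22
Proposal A vs Proposal C: 58–11
Proposal A vs Proposal D: 39–30
Proposal A beats every other proposal.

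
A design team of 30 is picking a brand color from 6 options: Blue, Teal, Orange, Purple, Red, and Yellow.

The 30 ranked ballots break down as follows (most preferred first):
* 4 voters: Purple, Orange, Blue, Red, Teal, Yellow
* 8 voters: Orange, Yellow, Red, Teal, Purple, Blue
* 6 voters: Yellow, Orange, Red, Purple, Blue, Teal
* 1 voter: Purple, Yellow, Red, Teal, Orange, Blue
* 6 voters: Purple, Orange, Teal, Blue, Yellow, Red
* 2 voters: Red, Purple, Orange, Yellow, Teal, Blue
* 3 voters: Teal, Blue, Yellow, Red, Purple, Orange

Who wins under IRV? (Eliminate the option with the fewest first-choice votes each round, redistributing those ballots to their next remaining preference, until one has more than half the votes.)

Round 1: Blue 0, Teal 3, Orange 8, Purple 11, Red 2, Yellow 6. Blue eliminated.
Round 2: Teal 3, Orange 8, Purple 11, Red 2, Yellow 6. Red eliminated.
Round 3: Teal 3, Orange 8, Purple 13, Yellow 6. Teal eliminated.
Round 4: Orange 8, Purple 13, Yellow 9. Orange eliminated.
Round 5: Purple 13, Yellow 17. Yellow has a majority (≥16).

Yellow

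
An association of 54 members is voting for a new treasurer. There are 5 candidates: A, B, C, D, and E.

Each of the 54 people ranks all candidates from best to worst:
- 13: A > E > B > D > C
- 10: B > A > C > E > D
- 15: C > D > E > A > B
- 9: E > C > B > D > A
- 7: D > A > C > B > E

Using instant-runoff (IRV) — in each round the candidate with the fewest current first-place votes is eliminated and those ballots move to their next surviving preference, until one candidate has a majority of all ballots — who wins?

A

Round 1: A 13, B 10, C 15, D 7, E 9. D eliminated.
Round 2: A 20, B 10, C 15, E 9. E eliminated.
Round 3: A 20, B 10, C 24. B eliminated.
Round 4: A 30, C 24. A has a majority (≥28).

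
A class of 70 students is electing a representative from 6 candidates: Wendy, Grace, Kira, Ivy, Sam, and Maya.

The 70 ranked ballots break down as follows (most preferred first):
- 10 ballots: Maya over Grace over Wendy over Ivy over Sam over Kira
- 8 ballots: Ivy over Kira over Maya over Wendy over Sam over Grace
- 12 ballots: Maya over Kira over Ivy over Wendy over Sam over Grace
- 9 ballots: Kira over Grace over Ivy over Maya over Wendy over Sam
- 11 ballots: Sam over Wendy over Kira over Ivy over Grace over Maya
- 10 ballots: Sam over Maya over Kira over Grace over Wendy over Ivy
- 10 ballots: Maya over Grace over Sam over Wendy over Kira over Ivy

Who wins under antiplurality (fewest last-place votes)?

Wendy

Last-place votes: Wendy 0, Grace 20, Kira 10, Ivy 20, Sam 9, Maya 11.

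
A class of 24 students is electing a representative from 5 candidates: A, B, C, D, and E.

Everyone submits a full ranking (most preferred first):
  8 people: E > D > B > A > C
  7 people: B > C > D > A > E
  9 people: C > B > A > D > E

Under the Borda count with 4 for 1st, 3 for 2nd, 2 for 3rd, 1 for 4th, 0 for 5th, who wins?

B

A: 8×1 + 7×1 + 9×2 = 33
B: 8×2 + 7×4 + 9×3 = 71
C: 8×0 + 7×3 + 9×4 = 57
D: 8×3 + 7×2 + 9×1 = 47
E: 8×4 + 7×0 + 9×0 = 32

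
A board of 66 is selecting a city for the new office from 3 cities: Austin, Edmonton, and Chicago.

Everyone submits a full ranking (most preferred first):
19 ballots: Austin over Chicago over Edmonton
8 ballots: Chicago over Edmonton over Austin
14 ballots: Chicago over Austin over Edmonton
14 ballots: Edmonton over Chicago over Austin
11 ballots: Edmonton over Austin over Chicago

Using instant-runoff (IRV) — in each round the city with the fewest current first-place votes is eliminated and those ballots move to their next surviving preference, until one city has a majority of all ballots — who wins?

Round 1: Austin 19, Edmonton 25, Chicago 22. Austin eliminated.
Round 2: Edmonton 25, Chicago 41. Chicago has a majority (≥34).

Chicago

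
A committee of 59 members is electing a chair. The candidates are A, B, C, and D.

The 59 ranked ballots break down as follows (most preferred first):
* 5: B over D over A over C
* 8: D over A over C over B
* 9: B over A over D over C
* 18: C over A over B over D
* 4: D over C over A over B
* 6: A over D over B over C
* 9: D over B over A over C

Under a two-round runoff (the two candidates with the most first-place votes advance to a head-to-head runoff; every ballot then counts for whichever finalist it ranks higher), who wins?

D

Round 1 first-place votes: A 6, B 14, C 18, D 21. D and C advance.
Runoff: D is ranked above C on 41 ballots, C above D on 18.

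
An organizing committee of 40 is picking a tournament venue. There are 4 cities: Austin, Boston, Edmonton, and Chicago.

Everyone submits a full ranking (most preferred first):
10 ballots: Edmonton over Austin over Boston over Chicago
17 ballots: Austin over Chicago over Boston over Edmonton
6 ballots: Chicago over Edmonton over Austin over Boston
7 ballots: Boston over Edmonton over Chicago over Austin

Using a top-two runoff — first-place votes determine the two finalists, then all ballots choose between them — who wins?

Round 1 first-place votes: Austin 17, Boston 7, Edmonton 10, Chicago 6. Austin and Edmonton advance.
Runoff: Austin is ranked above Edmonton on 17 ballots, Edmonton above Austin on 23.

Edmonton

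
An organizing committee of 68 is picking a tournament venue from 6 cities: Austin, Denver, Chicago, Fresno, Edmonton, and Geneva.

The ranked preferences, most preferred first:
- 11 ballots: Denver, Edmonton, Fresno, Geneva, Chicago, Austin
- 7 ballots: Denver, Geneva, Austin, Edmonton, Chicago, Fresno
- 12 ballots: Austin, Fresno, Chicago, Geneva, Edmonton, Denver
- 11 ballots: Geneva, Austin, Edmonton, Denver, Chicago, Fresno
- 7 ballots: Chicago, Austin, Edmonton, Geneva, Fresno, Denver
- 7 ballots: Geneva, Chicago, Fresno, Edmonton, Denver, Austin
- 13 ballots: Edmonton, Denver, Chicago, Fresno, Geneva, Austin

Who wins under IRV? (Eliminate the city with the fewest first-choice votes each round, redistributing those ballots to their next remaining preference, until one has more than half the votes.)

Round 1: Austin 12, Denver 18, Chicago 7, Fresno 0, Edmonton 13, Geneva 18. Fresno eliminated.
Round 2: Austin 12, Denver 18, Chicago 7, Edmonton 13, Geneva 18. Chicago eliminated.
Round 3: Austin 19, Denver 18, Edmonton 13, Geneva 18. Edmonton eliminated.
Round 4: Austin 19, Denver 31, Geneva 18. Geneva eliminated.
Round 5: Austin 30, Denver 38. Denver has a majority (≥35).

Denver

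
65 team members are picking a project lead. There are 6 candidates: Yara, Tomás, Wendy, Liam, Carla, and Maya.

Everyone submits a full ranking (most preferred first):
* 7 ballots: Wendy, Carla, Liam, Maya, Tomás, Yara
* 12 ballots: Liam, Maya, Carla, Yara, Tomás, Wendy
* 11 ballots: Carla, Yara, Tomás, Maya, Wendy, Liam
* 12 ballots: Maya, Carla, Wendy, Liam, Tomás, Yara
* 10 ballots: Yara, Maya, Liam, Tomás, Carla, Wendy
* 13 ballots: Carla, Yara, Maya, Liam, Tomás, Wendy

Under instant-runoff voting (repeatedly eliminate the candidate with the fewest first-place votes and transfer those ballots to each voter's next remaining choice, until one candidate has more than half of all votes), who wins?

Maya

Round 1: Yara 10, Tomás 0, Wendy 7, Liam 12, Carla 24, Maya 12. Tomás eliminated.
Round 2: Yara 10, Wendy 7, Liam 12, Carla 24, Maya 12. Wendy eliminated.
Round 3: Yara 10, Liam 12, Carla 31, Maya 12. Yara eliminated.
Round 4: Liam 12, Carla 31, Maya 22. Liam eliminated.
Round 5: Carla 31, Maya 34. Maya has a majority (≥33).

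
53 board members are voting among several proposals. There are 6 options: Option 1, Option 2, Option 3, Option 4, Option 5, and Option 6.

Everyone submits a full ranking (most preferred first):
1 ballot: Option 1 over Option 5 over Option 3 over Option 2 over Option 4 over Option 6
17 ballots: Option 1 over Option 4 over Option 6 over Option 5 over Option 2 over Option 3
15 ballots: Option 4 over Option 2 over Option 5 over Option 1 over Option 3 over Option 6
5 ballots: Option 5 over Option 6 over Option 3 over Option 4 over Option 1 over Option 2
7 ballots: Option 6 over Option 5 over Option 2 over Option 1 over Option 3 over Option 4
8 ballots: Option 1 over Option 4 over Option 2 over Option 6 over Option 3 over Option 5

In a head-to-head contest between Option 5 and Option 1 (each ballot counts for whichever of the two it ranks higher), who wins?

Option 5 is ranked above Option 1 on 27 ballots; Option 1 above Option 5 on 26.

Option 5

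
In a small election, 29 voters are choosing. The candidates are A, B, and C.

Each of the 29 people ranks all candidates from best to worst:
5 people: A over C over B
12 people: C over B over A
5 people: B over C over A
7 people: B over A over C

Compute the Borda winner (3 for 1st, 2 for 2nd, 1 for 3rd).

B

A: 5×3 + 12×1 + 5×1 + 7×2 = 46
B: 5×1 + 12×2 + 5×3 + 7×3 = 65
C: 5×2 + 12×3 + 5×2 + 7×1 = 63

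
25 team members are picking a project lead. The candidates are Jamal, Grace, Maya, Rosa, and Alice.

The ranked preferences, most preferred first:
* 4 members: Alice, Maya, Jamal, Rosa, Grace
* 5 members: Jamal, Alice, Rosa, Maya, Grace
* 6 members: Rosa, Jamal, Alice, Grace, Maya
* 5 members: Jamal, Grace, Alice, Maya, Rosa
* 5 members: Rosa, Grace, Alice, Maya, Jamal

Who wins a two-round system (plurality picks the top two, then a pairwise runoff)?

Round 1 first-place votes: Jamal 10, Grace 0, Maya 0, Rosa 11, Alice 4. Rosa and Jamal advance.
Runoff: Rosa is ranked above Jamal on 11 ballots, Jamal above Rosa on 14.

Jamal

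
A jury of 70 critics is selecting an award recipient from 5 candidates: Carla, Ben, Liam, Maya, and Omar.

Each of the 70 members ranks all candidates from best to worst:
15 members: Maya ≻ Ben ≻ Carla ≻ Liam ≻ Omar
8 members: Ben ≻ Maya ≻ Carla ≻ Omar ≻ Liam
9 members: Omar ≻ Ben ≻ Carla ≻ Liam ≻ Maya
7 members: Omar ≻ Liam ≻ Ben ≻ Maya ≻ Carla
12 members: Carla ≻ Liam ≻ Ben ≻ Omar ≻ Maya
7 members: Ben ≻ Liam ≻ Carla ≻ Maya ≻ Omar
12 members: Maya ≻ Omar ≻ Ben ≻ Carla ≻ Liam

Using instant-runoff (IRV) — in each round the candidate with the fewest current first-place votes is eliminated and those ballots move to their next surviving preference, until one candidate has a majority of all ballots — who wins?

Ben

Round 1: Carla 12, Ben 15, Liam 0, Maya 27, Omar 16. Liam eliminated.
Round 2: Carla 12, Ben 15, Maya 27, Omar 16. Carla eliminated.
Round 3: Ben 27, Maya 27, Omar 16. Omar eliminated.
Round 4: Ben 43, Maya 27. Ben has a majority (≥36).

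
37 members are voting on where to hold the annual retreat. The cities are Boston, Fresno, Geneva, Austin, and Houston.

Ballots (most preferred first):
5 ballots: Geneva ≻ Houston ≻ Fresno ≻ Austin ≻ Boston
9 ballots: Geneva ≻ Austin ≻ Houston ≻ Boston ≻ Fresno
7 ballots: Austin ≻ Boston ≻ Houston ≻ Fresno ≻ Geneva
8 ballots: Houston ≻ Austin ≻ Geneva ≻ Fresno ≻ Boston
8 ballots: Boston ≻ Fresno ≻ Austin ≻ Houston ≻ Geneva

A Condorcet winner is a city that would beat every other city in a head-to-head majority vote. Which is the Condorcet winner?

Austin vs Boston: 29–8
Austin vs Fresno: 24–13
Austin vs Geneva: 23–14
Austin vs Houston: 24–13
Austin beats every other city.

Austin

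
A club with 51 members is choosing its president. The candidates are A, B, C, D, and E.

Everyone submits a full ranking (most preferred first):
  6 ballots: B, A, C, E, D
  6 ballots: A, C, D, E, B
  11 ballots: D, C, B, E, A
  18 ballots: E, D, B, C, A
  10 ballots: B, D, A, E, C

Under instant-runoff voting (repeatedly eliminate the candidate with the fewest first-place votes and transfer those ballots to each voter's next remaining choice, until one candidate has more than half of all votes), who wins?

Round 1: A 6, B 16, C 0, D 11, E 18. C eliminated.
Round 2: A 6, B 16, D 11, E 18. A eliminated.
Round 3: B 16, D 17, E 18. B eliminated.
Round 4: D 27, E 24. D has a majority (≥26).

D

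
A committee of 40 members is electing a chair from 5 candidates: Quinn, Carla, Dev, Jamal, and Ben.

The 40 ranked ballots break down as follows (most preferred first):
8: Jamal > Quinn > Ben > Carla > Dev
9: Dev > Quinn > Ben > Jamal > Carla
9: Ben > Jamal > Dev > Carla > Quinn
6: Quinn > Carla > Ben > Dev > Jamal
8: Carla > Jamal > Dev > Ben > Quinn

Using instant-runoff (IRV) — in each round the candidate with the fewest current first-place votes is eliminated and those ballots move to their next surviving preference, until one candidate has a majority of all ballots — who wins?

Ben

Round 1: Quinn 6, Carla 8, Dev 9, Jamal 8, Ben 9. Quinn eliminated.
Round 2: Carla 14, Dev 9, Jamal 8, Ben 9. Jamal eliminated.
Round 3: Carla 14, Dev 9, Ben 17. Dev eliminated.
Round 4: Carla 14, Ben 26. Ben has a majority (≥21).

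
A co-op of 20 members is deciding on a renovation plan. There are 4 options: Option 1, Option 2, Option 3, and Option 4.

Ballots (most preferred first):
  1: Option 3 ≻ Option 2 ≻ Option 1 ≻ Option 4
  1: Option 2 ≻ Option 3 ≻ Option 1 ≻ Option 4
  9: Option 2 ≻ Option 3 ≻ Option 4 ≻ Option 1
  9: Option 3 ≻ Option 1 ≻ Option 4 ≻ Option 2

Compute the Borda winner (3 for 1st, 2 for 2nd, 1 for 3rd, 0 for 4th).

Option 1: 1×1 + 1×1 + 9×0 + 9×2 = 20
Option 2: 1×2 + 1×3 + 9×3 + 9×0 = 32
Option 3: 1×3 + 1×2 + 9×2 + 9×3 = 50
Option 4: 1×0 + 1×0 + 9×1 + 9×1 = 18

Option 3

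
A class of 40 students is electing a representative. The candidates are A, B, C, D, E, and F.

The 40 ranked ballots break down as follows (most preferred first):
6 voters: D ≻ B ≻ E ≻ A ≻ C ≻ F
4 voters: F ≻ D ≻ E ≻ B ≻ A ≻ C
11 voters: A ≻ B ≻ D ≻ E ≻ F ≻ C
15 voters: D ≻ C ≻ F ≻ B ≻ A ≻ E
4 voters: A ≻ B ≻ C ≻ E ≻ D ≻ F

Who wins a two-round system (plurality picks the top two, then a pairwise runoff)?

D

Round 1 first-place votes: A 15, B 0, C 0, D 21, E 0, F 4. D and A advance.
Runoff: D is ranked above A on 25 ballots, A above D on 15.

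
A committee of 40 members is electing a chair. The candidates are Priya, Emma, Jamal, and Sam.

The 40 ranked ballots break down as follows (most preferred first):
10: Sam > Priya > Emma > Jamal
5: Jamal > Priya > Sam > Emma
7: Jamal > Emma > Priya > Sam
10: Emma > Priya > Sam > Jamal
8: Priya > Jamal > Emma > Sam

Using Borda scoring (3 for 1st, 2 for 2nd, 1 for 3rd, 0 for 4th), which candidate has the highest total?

Priya

Priya: 10×2 + 5×2 + 7×1 + 10×2 + 8×3 = 81
Emma: 10×1 + 5×0 + 7×2 + 10×3 + 8×1 = 62
Jamal: 10×0 + 5×3 + 7×3 + 10×0 + 8×2 = 52
Sam: 10×3 + 5×1 + 7×0 + 10×1 + 8×0 = 45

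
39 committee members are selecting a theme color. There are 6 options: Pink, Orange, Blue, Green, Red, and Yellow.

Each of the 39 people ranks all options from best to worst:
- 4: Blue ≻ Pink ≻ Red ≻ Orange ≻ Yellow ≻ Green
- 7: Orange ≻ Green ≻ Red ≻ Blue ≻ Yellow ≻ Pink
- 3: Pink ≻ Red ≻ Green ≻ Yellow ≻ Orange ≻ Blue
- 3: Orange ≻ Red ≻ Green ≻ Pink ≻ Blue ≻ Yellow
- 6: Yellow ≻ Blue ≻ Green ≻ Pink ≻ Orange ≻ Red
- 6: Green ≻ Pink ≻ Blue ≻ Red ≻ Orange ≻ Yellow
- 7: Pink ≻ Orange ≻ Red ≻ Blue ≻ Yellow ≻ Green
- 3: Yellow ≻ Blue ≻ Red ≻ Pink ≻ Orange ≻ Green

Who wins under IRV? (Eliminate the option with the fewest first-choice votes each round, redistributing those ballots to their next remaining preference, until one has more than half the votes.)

Pink

Round 1: Pink 10, Orange 10, Blue 4, Green 6, Red 0, Yellow 9. Red eliminated.
Round 2: Pink 10, Orange 10, Blue 4, Green 6, Yellow 9. Blue eliminated.
Round 3: Pink 14, Orange 10, Green 6, Yellow 9. Green eliminated.
Round 4: Pink 20, Orange 10, Yellow 9. Pink has a majority (≥20).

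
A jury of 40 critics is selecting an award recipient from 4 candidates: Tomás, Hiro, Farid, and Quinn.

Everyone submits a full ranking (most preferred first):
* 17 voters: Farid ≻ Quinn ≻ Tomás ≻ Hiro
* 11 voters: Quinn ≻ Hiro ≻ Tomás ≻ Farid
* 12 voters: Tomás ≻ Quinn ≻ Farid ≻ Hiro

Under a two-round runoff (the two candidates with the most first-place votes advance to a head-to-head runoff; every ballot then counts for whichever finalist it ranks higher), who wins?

Tomás

Round 1 first-place votes: Tomás 12, Hiro 0, Farid 17, Quinn 11. Farid and Tomás advance.
Runoff: Farid is ranked above Tomás on 17 ballots, Tomás above Farid on 23.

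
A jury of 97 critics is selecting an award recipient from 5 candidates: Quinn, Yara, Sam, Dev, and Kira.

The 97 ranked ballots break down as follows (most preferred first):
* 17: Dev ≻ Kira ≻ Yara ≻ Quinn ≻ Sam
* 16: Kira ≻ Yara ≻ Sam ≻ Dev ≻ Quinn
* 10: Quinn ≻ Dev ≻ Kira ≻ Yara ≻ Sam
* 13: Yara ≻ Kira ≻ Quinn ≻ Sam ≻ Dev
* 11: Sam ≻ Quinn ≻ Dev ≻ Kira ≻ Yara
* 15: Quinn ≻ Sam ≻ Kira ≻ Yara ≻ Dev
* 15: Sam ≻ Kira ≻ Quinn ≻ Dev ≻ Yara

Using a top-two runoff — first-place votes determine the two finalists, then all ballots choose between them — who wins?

Round 1 first-place votes: Quinn 25, Yara 13, Sam 26, Dev 17, Kira 16. Sam and Quinn advance.
Runoff: Sam is ranked above Quinn on 42 ballots, Quinn above Sam on 55.

Quinn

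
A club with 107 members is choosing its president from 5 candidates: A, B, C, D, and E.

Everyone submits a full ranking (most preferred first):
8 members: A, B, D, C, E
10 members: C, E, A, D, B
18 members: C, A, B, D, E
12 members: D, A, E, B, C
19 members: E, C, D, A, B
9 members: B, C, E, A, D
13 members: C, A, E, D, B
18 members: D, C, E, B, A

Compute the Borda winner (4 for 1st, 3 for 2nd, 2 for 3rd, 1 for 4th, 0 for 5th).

C

A: 8×4 + 10×2 + 18×3 + 12×3 + 19×1 + 9×1 + 13×3 + 18×0 = 209
B: 8×3 + 10×0 + 18×2 + 12×1 + 19×0 + 9×4 + 13×0 + 18×1 = 126
C: 8×1 + 10×4 + 18×4 + 12×0 + 19×3 + 9×3 + 13×4 + 18×3 = 310
D: 8×2 + 10×1 + 18×1 + 12×4 + 19×2 + 9×0 + 13×1 + 18×4 = 215
E: 8×0 + 10×3 + 18×0 + 12×2 + 19×4 + 9×2 + 13×2 + 18×2 = 210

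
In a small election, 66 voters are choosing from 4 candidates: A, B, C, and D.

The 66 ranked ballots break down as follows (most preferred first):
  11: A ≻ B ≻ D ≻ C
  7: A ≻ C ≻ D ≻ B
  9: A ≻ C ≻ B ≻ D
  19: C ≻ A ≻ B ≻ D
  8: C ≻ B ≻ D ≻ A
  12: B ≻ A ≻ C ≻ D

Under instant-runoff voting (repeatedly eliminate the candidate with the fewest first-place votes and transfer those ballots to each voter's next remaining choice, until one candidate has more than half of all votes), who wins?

A

Round 1: A 27, B 12, C 27, D 0. D eliminated.
Round 2: A 27, B 12, C 27. B eliminated.
Round 3: A 39, C 27. A has a majority (≥34).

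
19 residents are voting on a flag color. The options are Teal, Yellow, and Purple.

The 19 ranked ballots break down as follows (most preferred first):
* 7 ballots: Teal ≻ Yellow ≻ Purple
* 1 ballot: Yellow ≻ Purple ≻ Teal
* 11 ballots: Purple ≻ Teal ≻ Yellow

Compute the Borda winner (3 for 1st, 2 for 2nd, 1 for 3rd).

Teal: 7×3 + 1×1 + 11×2 = 44
Yellow: 7×2 + 1×3 + 11×1 = 28
Purple: 7×1 + 1×2 + 11×3 = 42

Teal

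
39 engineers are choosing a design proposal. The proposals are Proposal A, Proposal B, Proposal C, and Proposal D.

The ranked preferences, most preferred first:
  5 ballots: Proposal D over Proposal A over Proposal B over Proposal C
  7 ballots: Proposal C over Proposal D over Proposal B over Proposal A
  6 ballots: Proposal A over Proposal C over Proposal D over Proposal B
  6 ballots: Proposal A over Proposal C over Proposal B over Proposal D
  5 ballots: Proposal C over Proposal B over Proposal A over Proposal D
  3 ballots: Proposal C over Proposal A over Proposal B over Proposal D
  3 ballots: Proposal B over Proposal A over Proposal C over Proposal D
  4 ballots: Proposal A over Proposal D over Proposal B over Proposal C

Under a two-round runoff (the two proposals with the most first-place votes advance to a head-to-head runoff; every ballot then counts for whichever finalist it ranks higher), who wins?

Round 1 first-place votes: Proposal A 16, Proposal B 3, Proposal C 15, Proposal D 5. Proposal A and Proposal C advance.
Runoff: Proposal A is ranked above Proposal C on 24 ballots, Proposal C above Proposal A on 15.

Proposal A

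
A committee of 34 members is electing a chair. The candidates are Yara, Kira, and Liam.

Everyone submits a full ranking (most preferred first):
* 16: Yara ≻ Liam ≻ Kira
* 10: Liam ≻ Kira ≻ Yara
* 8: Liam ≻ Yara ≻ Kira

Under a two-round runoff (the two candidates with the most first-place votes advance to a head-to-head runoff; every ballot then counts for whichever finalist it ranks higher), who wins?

Round 1 first-place votes: Yara 16, Kira 0, Liam 18. Liam and Yara advance.
Runoff: Liam is ranked above Yara on 18 ballots, Yara above Liam on 16.

Liam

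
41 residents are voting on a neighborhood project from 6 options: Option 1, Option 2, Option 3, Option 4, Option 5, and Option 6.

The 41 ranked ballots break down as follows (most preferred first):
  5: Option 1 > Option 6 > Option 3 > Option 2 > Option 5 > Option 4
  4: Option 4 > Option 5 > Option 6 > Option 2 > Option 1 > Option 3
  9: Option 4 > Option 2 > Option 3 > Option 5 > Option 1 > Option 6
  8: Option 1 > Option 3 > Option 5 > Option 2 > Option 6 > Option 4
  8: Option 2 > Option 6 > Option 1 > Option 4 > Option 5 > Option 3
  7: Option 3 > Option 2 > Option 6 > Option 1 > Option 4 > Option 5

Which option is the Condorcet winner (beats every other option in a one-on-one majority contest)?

Option 2 vs Option 1: 28–13
Option 2 vs Option 3: 21–20
Option 2 vs Option 4: 28–13
Option 2 vs Option 5: 29–12
Option 2 vs Option 6: 32–9
Option 2 beats every other option.

Option 2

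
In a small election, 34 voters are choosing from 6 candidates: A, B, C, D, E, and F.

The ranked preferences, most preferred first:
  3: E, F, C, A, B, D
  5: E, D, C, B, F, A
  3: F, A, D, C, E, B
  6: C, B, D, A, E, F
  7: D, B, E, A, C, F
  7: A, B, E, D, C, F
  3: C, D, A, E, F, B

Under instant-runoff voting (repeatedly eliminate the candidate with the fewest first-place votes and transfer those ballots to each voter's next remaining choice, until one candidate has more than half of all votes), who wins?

A

Round 1: A 7, B 0, C 9, D 7, E 8, F 3. B eliminated.
Round 2: A 7, C 9, D 7, E 8, F 3. F eliminated.
Round 3: A 10, C 9, D 7, E 8. D eliminated.
Round 4: A 10, C 9, E 15. C eliminated.
Round 5: A 19, E 15. A has a majority (≥18).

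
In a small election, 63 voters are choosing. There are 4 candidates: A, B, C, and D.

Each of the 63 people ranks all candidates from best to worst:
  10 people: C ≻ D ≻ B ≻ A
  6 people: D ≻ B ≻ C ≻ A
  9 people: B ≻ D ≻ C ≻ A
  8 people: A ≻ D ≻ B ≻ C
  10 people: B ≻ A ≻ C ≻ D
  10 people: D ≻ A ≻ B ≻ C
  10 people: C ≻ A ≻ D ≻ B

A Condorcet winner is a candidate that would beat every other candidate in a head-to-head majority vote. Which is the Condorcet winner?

D

D vs A: 35–28
D vs B: 44–19
D vs C: 33–30
D beats every other candidate.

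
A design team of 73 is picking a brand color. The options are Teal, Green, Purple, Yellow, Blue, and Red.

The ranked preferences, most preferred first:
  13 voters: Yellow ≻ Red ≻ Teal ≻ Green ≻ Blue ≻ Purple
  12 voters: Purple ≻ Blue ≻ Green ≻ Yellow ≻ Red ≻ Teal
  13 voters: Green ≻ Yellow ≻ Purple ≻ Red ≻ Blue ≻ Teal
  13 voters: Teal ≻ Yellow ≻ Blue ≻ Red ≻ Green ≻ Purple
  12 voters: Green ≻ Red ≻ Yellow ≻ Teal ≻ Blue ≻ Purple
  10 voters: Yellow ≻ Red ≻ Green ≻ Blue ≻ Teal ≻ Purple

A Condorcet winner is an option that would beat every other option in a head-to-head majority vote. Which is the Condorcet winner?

Green vs Teal: 47–26
Green vs Purple: 61–12
Green vs Yellow: 37–36
Green vs Blue: 48–25
Green vs Red: 37–36
Green beats every other option.

Green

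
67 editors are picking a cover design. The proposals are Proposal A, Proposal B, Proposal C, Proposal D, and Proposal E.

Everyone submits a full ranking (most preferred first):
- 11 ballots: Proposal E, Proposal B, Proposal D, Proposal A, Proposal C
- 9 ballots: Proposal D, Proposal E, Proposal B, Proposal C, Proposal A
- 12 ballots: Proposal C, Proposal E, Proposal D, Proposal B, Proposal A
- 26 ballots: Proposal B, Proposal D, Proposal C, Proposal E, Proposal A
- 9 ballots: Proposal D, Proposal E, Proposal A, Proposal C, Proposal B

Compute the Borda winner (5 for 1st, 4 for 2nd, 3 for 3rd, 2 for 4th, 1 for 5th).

Proposal D

Proposal A: 11×2 + 9×1 + 12×1 + 26×1 + 9×3 = 96
Proposal B: 11×4 + 9×3 + 12×2 + 26×5 + 9×1 = 234
Proposal C: 11×1 + 9×2 + 12×5 + 26×3 + 9×2 = 185
Proposal D: 11×3 + 9×5 + 12×3 + 26×4 + 9×5 = 263
Proposal E: 11×5 + 9×4 + 12×4 + 26×2 + 9×4 = 227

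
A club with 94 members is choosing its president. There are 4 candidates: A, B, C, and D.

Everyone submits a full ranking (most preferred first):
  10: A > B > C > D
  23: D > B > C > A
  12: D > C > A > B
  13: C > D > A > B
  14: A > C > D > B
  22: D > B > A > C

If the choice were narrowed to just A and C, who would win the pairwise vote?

C

A is ranked above C on 46 ballots; C above A on 48.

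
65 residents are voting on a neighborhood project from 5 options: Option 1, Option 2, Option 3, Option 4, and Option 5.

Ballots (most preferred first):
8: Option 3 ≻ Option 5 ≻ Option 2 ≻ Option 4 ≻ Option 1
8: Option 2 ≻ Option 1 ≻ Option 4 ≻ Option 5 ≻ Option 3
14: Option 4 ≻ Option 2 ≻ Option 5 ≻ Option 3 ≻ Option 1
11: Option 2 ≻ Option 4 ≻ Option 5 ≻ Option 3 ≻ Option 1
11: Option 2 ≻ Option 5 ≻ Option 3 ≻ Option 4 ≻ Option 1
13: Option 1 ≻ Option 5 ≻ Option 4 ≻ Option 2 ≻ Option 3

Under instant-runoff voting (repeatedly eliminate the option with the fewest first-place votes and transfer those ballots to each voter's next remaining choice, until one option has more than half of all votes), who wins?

Round 1: Option 1 13, Option 2 30, Option 3 8, Option 4 14, Option 5 0. Option 5 eliminated.
Round 2: Option 1 13, Option 2 30, Option 3 8, Option 4 14. Option 3 eliminated.
Round 3: Option 1 13, Option 2 38, Option 4 14. Option 2 has a majority (≥33).

Option 2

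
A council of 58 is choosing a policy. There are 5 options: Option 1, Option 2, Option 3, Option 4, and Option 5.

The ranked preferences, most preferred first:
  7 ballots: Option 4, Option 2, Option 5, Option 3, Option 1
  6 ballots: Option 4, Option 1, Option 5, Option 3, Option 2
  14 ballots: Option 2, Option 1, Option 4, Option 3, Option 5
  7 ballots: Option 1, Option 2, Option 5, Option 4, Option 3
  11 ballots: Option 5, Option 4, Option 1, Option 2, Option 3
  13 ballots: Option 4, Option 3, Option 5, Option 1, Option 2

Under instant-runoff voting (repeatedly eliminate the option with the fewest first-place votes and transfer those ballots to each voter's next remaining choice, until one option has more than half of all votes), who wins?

Round 1: Option 1 7, Option 2 14, Option 3 0, Option 4 26, Option 5 11. Option 3 eliminated.
Round 2: Option 1 7, Option 2 14, Option 4 26, Option 5 11. Option 1 eliminated.
Round 3: Option 2 21, Option 4 26, Option 5 11. Option 5 eliminated.
Round 4: Option 2 21, Option 4 37. Option 4 has a majority (≥30).

Option 4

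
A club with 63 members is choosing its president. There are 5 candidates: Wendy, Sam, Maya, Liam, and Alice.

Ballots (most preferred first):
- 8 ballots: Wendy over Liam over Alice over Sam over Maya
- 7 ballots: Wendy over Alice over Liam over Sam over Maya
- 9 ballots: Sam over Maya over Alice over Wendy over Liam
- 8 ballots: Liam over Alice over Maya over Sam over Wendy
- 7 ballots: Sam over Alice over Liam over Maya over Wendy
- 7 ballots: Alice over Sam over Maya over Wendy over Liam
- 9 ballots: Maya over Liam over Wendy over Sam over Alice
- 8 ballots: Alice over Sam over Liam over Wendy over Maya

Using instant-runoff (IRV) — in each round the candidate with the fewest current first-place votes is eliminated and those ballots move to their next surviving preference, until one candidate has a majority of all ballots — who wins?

Alice

Round 1: Wendy 15, Sam 16, Maya 9, Liam 8, Alice 15. Liam eliminated.
Round 2: Wendy 15, Sam 16, Maya 9, Alice 23. Maya eliminated.
Round 3: Wendy 24, Sam 16, Alice 23. Sam eliminated.
Round 4: Wendy 24, Alice 39. Alice has a majority (≥32).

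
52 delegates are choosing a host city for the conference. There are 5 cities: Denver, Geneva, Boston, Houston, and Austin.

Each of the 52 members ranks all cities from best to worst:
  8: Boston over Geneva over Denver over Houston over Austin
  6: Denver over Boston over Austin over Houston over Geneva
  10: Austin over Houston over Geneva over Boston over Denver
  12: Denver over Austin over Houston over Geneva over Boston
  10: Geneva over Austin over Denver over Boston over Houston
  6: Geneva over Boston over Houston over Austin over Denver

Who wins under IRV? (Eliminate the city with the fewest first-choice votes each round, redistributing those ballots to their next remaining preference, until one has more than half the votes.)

Round 1: Denver 18, Geneva 16, Boston 8, Houston 0, Austin 10. Houston eliminated.
Round 2: Denver 18, Geneva 16, Boston 8, Austin 10. Boston eliminated.
Round 3: Denver 18, Geneva 24, Austin 10. Austin eliminated.
Round 4: Denver 18, Geneva 34. Geneva has a majority (≥27).

Geneva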